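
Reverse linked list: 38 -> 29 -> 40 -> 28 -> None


Step 1: curr=38, set curr.next=prev(None) | reversed so far: 38
Step 2: curr=29, set curr.next=prev(38) | reversed so far: 29 -> 38
Step 3: curr=40, set curr.next=prev(29) | reversed so far: 40 -> 29 -> 38
Step 4: curr=28, set curr.next=prev(40) | reversed so far: 28 -> 40 -> 29 -> 38

28 -> 40 -> 29 -> 38 -> None


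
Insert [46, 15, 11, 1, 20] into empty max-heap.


Insert 46: [46]
Insert 15: [46, 15]
Insert 11: [46, 15, 11]
Insert 1: [46, 15, 11, 1]
Insert 20: [46, 20, 11, 1, 15]

Final heap: [46, 20, 11, 1, 15]


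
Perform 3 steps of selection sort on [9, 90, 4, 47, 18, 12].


Initial: [9, 90, 4, 47, 18, 12]
Step 1: min=4 at 2
  Swap: [4, 90, 9, 47, 18, 12]
Step 2: min=9 at 2
  Swap: [4, 9, 90, 47, 18, 12]
Step 3: min=12 at 5
  Swap: [4, 9, 12, 47, 18, 90]

After 3 steps: [4, 9, 12, 47, 18, 90]


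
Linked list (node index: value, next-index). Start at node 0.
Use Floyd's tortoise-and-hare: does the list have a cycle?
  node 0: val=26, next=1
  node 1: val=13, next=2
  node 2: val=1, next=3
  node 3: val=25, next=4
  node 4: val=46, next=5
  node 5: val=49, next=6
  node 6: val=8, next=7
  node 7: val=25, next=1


Floyd's tortoise (slow, +1) and hare (fast, +2):
  init: slow=0, fast=0
  step 1: slow=1, fast=2
  step 2: slow=2, fast=4
  step 3: slow=3, fast=6
  step 4: slow=4, fast=1
  step 5: slow=5, fast=3
  step 6: slow=6, fast=5
  step 7: slow=7, fast=7
  slow == fast at node 7: cycle detected

Cycle: yes


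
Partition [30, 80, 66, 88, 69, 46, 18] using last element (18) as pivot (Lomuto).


Pivot: 18
Place pivot at 0: [18, 80, 66, 88, 69, 46, 30]

Partitioned: [18, 80, 66, 88, 69, 46, 30]


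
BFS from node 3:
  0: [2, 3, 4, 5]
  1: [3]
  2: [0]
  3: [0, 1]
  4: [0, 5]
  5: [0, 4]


Visit 3, enqueue [0, 1]
Visit 0, enqueue [2, 4, 5]
Visit 1, enqueue []
Visit 2, enqueue []
Visit 4, enqueue []
Visit 5, enqueue []

BFS order: [3, 0, 1, 2, 4, 5]


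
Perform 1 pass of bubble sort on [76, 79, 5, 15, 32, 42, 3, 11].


Initial: [76, 79, 5, 15, 32, 42, 3, 11]
Pass 1: [76, 5, 15, 32, 42, 3, 11, 79] (6 swaps)

After 1 pass: [76, 5, 15, 32, 42, 3, 11, 79]


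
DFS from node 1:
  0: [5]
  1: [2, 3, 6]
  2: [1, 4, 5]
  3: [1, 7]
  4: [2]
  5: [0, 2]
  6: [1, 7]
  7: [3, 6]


Visit 1, push [6, 3, 2]
Visit 2, push [5, 4]
Visit 4, push []
Visit 5, push [0]
Visit 0, push []
Visit 3, push [7]
Visit 7, push [6]
Visit 6, push []

DFS order: [1, 2, 4, 5, 0, 3, 7, 6]


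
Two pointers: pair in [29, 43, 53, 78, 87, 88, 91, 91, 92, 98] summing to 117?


lo=0(29)+hi=9(98)=127
lo=0(29)+hi=8(92)=121
lo=0(29)+hi=7(91)=120
lo=0(29)+hi=6(91)=120
lo=0(29)+hi=5(88)=117

Yes: 29+88=117


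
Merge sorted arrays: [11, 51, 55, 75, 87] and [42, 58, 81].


Take 11 from A
Take 42 from B
Take 51 from A
Take 55 from A
Take 58 from B
Take 75 from A
Take 81 from B

Merged: [11, 42, 51, 55, 58, 75, 81, 87]


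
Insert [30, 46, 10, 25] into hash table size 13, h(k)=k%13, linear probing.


Insert 30: h=4 -> slot 4
Insert 46: h=7 -> slot 7
Insert 10: h=10 -> slot 10
Insert 25: h=12 -> slot 12

Table: [None, None, None, None, 30, None, None, 46, None, None, 10, None, 25]


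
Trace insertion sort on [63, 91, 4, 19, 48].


Initial: [63, 91, 4, 19, 48]
Insert 91: [63, 91, 4, 19, 48]
Insert 4: [4, 63, 91, 19, 48]
Insert 19: [4, 19, 63, 91, 48]
Insert 48: [4, 19, 48, 63, 91]

Sorted: [4, 19, 48, 63, 91]


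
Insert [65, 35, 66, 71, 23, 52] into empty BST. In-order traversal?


Insert 65: root
Insert 35: L from 65
Insert 66: R from 65
Insert 71: R from 65 -> R from 66
Insert 23: L from 65 -> L from 35
Insert 52: L from 65 -> R from 35

In-order: [23, 35, 52, 65, 66, 71]


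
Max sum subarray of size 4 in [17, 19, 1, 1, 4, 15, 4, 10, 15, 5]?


[0:4]: 38
[1:5]: 25
[2:6]: 21
[3:7]: 24
[4:8]: 33
[5:9]: 44
[6:10]: 34

Max: 44 at [5:9]


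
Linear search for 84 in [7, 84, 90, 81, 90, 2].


i=0: 7!=84
i=1: 84==84 found!

Found at 1, 2 comps


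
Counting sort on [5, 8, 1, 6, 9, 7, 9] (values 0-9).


Input: [5, 8, 1, 6, 9, 7, 9]
Counts: [0, 1, 0, 0, 0, 1, 1, 1, 1, 2]

Sorted: [1, 5, 6, 7, 8, 9, 9]


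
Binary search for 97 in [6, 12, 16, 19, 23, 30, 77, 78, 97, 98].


Step 1: lo=0, hi=9, mid=4, val=23
Step 2: lo=5, hi=9, mid=7, val=78
Step 3: lo=8, hi=9, mid=8, val=97

Found at index 8


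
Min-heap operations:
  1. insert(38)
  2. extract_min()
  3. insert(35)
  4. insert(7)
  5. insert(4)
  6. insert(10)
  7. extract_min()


insert(38) -> [38]
extract_min()->38, []
insert(35) -> [35]
insert(7) -> [7, 35]
insert(4) -> [4, 35, 7]
insert(10) -> [4, 10, 7, 35]
extract_min()->4, [7, 10, 35]

Final heap: [7, 10, 35]


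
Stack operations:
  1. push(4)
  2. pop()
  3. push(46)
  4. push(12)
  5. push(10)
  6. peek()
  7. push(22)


push(4) -> [4]
pop()->4, []
push(46) -> [46]
push(12) -> [46, 12]
push(10) -> [46, 12, 10]
peek()->10
push(22) -> [46, 12, 10, 22]

Final stack: [46, 12, 10, 22]


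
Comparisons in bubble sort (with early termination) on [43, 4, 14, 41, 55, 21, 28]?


Algorithm: bubble sort (with early termination)
Input: [43, 4, 14, 41, 55, 21, 28]
Sorted: [4, 14, 21, 28, 41, 43, 55]

18


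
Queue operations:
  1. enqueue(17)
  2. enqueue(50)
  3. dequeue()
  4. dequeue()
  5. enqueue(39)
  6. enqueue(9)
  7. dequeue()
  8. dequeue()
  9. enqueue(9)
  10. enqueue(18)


enqueue(17) -> [17]
enqueue(50) -> [17, 50]
dequeue()->17, [50]
dequeue()->50, []
enqueue(39) -> [39]
enqueue(9) -> [39, 9]
dequeue()->39, [9]
dequeue()->9, []
enqueue(9) -> [9]
enqueue(18) -> [9, 18]

Final queue: [9, 18]


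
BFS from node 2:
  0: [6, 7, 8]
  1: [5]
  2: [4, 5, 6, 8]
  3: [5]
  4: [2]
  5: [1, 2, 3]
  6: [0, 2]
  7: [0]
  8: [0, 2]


Visit 2, enqueue [4, 5, 6, 8]
Visit 4, enqueue []
Visit 5, enqueue [1, 3]
Visit 6, enqueue [0]
Visit 8, enqueue []
Visit 1, enqueue []
Visit 3, enqueue []
Visit 0, enqueue [7]
Visit 7, enqueue []

BFS order: [2, 4, 5, 6, 8, 1, 3, 0, 7]


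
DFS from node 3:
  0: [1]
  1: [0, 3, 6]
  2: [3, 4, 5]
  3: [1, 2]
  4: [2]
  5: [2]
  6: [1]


Visit 3, push [2, 1]
Visit 1, push [6, 0]
Visit 0, push []
Visit 6, push []
Visit 2, push [5, 4]
Visit 4, push []
Visit 5, push []

DFS order: [3, 1, 0, 6, 2, 4, 5]


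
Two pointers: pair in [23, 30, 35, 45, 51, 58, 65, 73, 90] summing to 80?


lo=0(23)+hi=8(90)=113
lo=0(23)+hi=7(73)=96
lo=0(23)+hi=6(65)=88
lo=0(23)+hi=5(58)=81
lo=0(23)+hi=4(51)=74
lo=1(30)+hi=4(51)=81
lo=1(30)+hi=3(45)=75
lo=2(35)+hi=3(45)=80

Yes: 35+45=80


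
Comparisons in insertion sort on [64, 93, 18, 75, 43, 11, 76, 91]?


Algorithm: insertion sort
Input: [64, 93, 18, 75, 43, 11, 76, 91]
Sorted: [11, 18, 43, 64, 75, 76, 91, 93]

18


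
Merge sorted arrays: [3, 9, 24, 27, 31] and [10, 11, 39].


Take 3 from A
Take 9 from A
Take 10 from B
Take 11 from B
Take 24 from A
Take 27 from A
Take 31 from A

Merged: [3, 9, 10, 11, 24, 27, 31, 39]


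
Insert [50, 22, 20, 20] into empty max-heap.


Insert 50: [50]
Insert 22: [50, 22]
Insert 20: [50, 22, 20]
Insert 20: [50, 22, 20, 20]

Final heap: [50, 22, 20, 20]


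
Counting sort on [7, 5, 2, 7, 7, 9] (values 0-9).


Input: [7, 5, 2, 7, 7, 9]
Counts: [0, 0, 1, 0, 0, 1, 0, 3, 0, 1]

Sorted: [2, 5, 7, 7, 7, 9]


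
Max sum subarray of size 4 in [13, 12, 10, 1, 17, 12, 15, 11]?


[0:4]: 36
[1:5]: 40
[2:6]: 40
[3:7]: 45
[4:8]: 55

Max: 55 at [4:8]


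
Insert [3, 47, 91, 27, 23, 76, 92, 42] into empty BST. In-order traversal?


Insert 3: root
Insert 47: R from 3
Insert 91: R from 3 -> R from 47
Insert 27: R from 3 -> L from 47
Insert 23: R from 3 -> L from 47 -> L from 27
Insert 76: R from 3 -> R from 47 -> L from 91
Insert 92: R from 3 -> R from 47 -> R from 91
Insert 42: R from 3 -> L from 47 -> R from 27

In-order: [3, 23, 27, 42, 47, 76, 91, 92]


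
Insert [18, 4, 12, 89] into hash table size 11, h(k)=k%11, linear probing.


Insert 18: h=7 -> slot 7
Insert 4: h=4 -> slot 4
Insert 12: h=1 -> slot 1
Insert 89: h=1, 1 probes -> slot 2

Table: [None, 12, 89, None, 4, None, None, 18, None, None, None]


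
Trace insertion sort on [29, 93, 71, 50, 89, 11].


Initial: [29, 93, 71, 50, 89, 11]
Insert 93: [29, 93, 71, 50, 89, 11]
Insert 71: [29, 71, 93, 50, 89, 11]
Insert 50: [29, 50, 71, 93, 89, 11]
Insert 89: [29, 50, 71, 89, 93, 11]
Insert 11: [11, 29, 50, 71, 89, 93]

Sorted: [11, 29, 50, 71, 89, 93]


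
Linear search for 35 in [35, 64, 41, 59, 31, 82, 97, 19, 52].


i=0: 35==35 found!

Found at 0, 1 comps


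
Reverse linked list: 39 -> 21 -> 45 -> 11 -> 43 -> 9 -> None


Step 1: curr=39, set curr.next=prev(None) | reversed so far: 39
Step 2: curr=21, set curr.next=prev(39) | reversed so far: 21 -> 39
Step 3: curr=45, set curr.next=prev(21) | reversed so far: 45 -> 21 -> 39
Step 4: curr=11, set curr.next=prev(45) | reversed so far: 11 -> 45 -> 21 -> 39
Step 5: curr=43, set curr.next=prev(11) | reversed so far: 43 -> 11 -> 45 -> 21 -> 39
Step 6: curr=9, set curr.next=prev(43) | reversed so far: 9 -> 43 -> 11 -> 45 -> 21 -> 39

9 -> 43 -> 11 -> 45 -> 21 -> 39 -> None


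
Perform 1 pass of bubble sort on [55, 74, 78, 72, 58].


Initial: [55, 74, 78, 72, 58]
Pass 1: [55, 74, 72, 58, 78] (2 swaps)

After 1 pass: [55, 74, 72, 58, 78]


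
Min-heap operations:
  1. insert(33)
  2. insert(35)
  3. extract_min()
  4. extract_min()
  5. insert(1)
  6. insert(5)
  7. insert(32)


insert(33) -> [33]
insert(35) -> [33, 35]
extract_min()->33, [35]
extract_min()->35, []
insert(1) -> [1]
insert(5) -> [1, 5]
insert(32) -> [1, 5, 32]

Final heap: [1, 5, 32]


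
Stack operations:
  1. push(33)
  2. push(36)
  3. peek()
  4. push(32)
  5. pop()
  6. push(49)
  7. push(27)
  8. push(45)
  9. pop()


push(33) -> [33]
push(36) -> [33, 36]
peek()->36
push(32) -> [33, 36, 32]
pop()->32, [33, 36]
push(49) -> [33, 36, 49]
push(27) -> [33, 36, 49, 27]
push(45) -> [33, 36, 49, 27, 45]
pop()->45, [33, 36, 49, 27]

Final stack: [33, 36, 49, 27]


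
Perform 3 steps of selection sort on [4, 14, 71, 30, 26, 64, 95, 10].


Initial: [4, 14, 71, 30, 26, 64, 95, 10]
Step 1: min=4 at 0
  Swap: [4, 14, 71, 30, 26, 64, 95, 10]
Step 2: min=10 at 7
  Swap: [4, 10, 71, 30, 26, 64, 95, 14]
Step 3: min=14 at 7
  Swap: [4, 10, 14, 30, 26, 64, 95, 71]

After 3 steps: [4, 10, 14, 30, 26, 64, 95, 71]


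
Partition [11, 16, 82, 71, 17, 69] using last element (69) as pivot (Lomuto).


Pivot: 69
  11 <= 69: advance i (no swap)
  16 <= 69: advance i (no swap)
  17 <= 69: swap -> [11, 16, 17, 71, 82, 69]
Place pivot at 3: [11, 16, 17, 69, 82, 71]

Partitioned: [11, 16, 17, 69, 82, 71]


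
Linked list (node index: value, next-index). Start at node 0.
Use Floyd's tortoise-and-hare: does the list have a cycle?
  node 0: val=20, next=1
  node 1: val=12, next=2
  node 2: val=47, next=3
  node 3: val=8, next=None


Floyd's tortoise (slow, +1) and hare (fast, +2):
  init: slow=0, fast=0
  step 1: slow=1, fast=2
  step 2: fast 2->3->None, no cycle

Cycle: no


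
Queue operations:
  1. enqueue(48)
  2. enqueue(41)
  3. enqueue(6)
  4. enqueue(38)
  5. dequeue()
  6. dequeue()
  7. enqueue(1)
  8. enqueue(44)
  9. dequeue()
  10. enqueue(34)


enqueue(48) -> [48]
enqueue(41) -> [48, 41]
enqueue(6) -> [48, 41, 6]
enqueue(38) -> [48, 41, 6, 38]
dequeue()->48, [41, 6, 38]
dequeue()->41, [6, 38]
enqueue(1) -> [6, 38, 1]
enqueue(44) -> [6, 38, 1, 44]
dequeue()->6, [38, 1, 44]
enqueue(34) -> [38, 1, 44, 34]

Final queue: [38, 1, 44, 34]


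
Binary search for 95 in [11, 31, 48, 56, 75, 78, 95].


Step 1: lo=0, hi=6, mid=3, val=56
Step 2: lo=4, hi=6, mid=5, val=78
Step 3: lo=6, hi=6, mid=6, val=95

Found at index 6


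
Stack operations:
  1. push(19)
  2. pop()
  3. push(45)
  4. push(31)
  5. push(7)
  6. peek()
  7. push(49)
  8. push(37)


push(19) -> [19]
pop()->19, []
push(45) -> [45]
push(31) -> [45, 31]
push(7) -> [45, 31, 7]
peek()->7
push(49) -> [45, 31, 7, 49]
push(37) -> [45, 31, 7, 49, 37]

Final stack: [45, 31, 7, 49, 37]


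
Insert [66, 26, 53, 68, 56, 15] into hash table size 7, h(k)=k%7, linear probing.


Insert 66: h=3 -> slot 3
Insert 26: h=5 -> slot 5
Insert 53: h=4 -> slot 4
Insert 68: h=5, 1 probes -> slot 6
Insert 56: h=0 -> slot 0
Insert 15: h=1 -> slot 1

Table: [56, 15, None, 66, 53, 26, 68]


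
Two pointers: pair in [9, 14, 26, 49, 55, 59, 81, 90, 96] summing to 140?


lo=0(9)+hi=8(96)=105
lo=1(14)+hi=8(96)=110
lo=2(26)+hi=8(96)=122
lo=3(49)+hi=8(96)=145
lo=3(49)+hi=7(90)=139
lo=4(55)+hi=7(90)=145
lo=4(55)+hi=6(81)=136
lo=5(59)+hi=6(81)=140

Yes: 59+81=140


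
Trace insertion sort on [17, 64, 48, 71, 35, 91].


Initial: [17, 64, 48, 71, 35, 91]
Insert 64: [17, 64, 48, 71, 35, 91]
Insert 48: [17, 48, 64, 71, 35, 91]
Insert 71: [17, 48, 64, 71, 35, 91]
Insert 35: [17, 35, 48, 64, 71, 91]
Insert 91: [17, 35, 48, 64, 71, 91]

Sorted: [17, 35, 48, 64, 71, 91]


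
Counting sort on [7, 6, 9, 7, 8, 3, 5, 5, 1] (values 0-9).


Input: [7, 6, 9, 7, 8, 3, 5, 5, 1]
Counts: [0, 1, 0, 1, 0, 2, 1, 2, 1, 1]

Sorted: [1, 3, 5, 5, 6, 7, 7, 8, 9]


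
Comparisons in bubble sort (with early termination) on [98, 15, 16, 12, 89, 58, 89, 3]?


Algorithm: bubble sort (with early termination)
Input: [98, 15, 16, 12, 89, 58, 89, 3]
Sorted: [3, 12, 15, 16, 58, 89, 89, 98]

28


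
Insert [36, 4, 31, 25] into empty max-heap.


Insert 36: [36]
Insert 4: [36, 4]
Insert 31: [36, 4, 31]
Insert 25: [36, 25, 31, 4]

Final heap: [36, 25, 31, 4]


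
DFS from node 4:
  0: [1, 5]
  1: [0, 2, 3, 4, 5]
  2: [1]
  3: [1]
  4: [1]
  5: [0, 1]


Visit 4, push [1]
Visit 1, push [5, 3, 2, 0]
Visit 0, push [5]
Visit 5, push []
Visit 2, push []
Visit 3, push []

DFS order: [4, 1, 0, 5, 2, 3]


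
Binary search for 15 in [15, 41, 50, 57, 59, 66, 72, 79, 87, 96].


Step 1: lo=0, hi=9, mid=4, val=59
Step 2: lo=0, hi=3, mid=1, val=41
Step 3: lo=0, hi=0, mid=0, val=15

Found at index 0


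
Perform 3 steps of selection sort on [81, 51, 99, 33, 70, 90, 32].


Initial: [81, 51, 99, 33, 70, 90, 32]
Step 1: min=32 at 6
  Swap: [32, 51, 99, 33, 70, 90, 81]
Step 2: min=33 at 3
  Swap: [32, 33, 99, 51, 70, 90, 81]
Step 3: min=51 at 3
  Swap: [32, 33, 51, 99, 70, 90, 81]

After 3 steps: [32, 33, 51, 99, 70, 90, 81]


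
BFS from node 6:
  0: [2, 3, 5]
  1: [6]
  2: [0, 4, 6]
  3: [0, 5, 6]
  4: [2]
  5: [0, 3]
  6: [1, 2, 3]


Visit 6, enqueue [1, 2, 3]
Visit 1, enqueue []
Visit 2, enqueue [0, 4]
Visit 3, enqueue [5]
Visit 0, enqueue []
Visit 4, enqueue []
Visit 5, enqueue []

BFS order: [6, 1, 2, 3, 0, 4, 5]


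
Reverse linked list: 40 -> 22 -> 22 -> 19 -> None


Step 1: curr=40, set curr.next=prev(None) | reversed so far: 40
Step 2: curr=22, set curr.next=prev(40) | reversed so far: 22 -> 40
Step 3: curr=22, set curr.next=prev(22) | reversed so far: 22 -> 22 -> 40
Step 4: curr=19, set curr.next=prev(22) | reversed so far: 19 -> 22 -> 22 -> 40

19 -> 22 -> 22 -> 40 -> None


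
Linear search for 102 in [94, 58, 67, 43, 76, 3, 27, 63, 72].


i=0: 94!=102
i=1: 58!=102
i=2: 67!=102
i=3: 43!=102
i=4: 76!=102
i=5: 3!=102
i=6: 27!=102
i=7: 63!=102
i=8: 72!=102

Not found, 9 comps


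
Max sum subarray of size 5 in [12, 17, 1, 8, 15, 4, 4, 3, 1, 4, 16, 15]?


[0:5]: 53
[1:6]: 45
[2:7]: 32
[3:8]: 34
[4:9]: 27
[5:10]: 16
[6:11]: 28
[7:12]: 39

Max: 53 at [0:5]


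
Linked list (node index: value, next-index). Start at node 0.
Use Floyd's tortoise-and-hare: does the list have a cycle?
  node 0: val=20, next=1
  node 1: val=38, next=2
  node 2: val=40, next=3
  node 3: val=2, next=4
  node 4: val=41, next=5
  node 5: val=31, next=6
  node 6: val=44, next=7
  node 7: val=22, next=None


Floyd's tortoise (slow, +1) and hare (fast, +2):
  init: slow=0, fast=0
  step 1: slow=1, fast=2
  step 2: slow=2, fast=4
  step 3: slow=3, fast=6
  step 4: fast 6->7->None, no cycle

Cycle: no


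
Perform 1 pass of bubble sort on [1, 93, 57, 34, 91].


Initial: [1, 93, 57, 34, 91]
Pass 1: [1, 57, 34, 91, 93] (3 swaps)

After 1 pass: [1, 57, 34, 91, 93]


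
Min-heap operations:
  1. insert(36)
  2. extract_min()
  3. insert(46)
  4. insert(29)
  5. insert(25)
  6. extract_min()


insert(36) -> [36]
extract_min()->36, []
insert(46) -> [46]
insert(29) -> [29, 46]
insert(25) -> [25, 46, 29]
extract_min()->25, [29, 46]

Final heap: [29, 46]


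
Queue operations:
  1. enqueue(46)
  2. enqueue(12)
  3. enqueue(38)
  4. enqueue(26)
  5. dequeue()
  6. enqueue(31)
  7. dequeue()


enqueue(46) -> [46]
enqueue(12) -> [46, 12]
enqueue(38) -> [46, 12, 38]
enqueue(26) -> [46, 12, 38, 26]
dequeue()->46, [12, 38, 26]
enqueue(31) -> [12, 38, 26, 31]
dequeue()->12, [38, 26, 31]

Final queue: [38, 26, 31]


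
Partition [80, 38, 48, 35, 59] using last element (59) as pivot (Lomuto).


Pivot: 59
  38 <= 59: swap -> [38, 80, 48, 35, 59]
  48 <= 59: swap -> [38, 48, 80, 35, 59]
  35 <= 59: swap -> [38, 48, 35, 80, 59]
Place pivot at 3: [38, 48, 35, 59, 80]

Partitioned: [38, 48, 35, 59, 80]


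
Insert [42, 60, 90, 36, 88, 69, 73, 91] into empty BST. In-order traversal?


Insert 42: root
Insert 60: R from 42
Insert 90: R from 42 -> R from 60
Insert 36: L from 42
Insert 88: R from 42 -> R from 60 -> L from 90
Insert 69: R from 42 -> R from 60 -> L from 90 -> L from 88
Insert 73: R from 42 -> R from 60 -> L from 90 -> L from 88 -> R from 69
Insert 91: R from 42 -> R from 60 -> R from 90

In-order: [36, 42, 60, 69, 73, 88, 90, 91]


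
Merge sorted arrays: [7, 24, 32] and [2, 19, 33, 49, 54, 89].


Take 2 from B
Take 7 from A
Take 19 from B
Take 24 from A
Take 32 from A

Merged: [2, 7, 19, 24, 32, 33, 49, 54, 89]


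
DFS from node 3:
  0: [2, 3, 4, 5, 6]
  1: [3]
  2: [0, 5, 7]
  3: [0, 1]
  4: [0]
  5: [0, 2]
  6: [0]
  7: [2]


Visit 3, push [1, 0]
Visit 0, push [6, 5, 4, 2]
Visit 2, push [7, 5]
Visit 5, push []
Visit 7, push []
Visit 4, push []
Visit 6, push []
Visit 1, push []

DFS order: [3, 0, 2, 5, 7, 4, 6, 1]


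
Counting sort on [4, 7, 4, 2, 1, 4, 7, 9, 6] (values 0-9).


Input: [4, 7, 4, 2, 1, 4, 7, 9, 6]
Counts: [0, 1, 1, 0, 3, 0, 1, 2, 0, 1]

Sorted: [1, 2, 4, 4, 4, 6, 7, 7, 9]


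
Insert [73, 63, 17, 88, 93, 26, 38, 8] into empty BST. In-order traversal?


Insert 73: root
Insert 63: L from 73
Insert 17: L from 73 -> L from 63
Insert 88: R from 73
Insert 93: R from 73 -> R from 88
Insert 26: L from 73 -> L from 63 -> R from 17
Insert 38: L from 73 -> L from 63 -> R from 17 -> R from 26
Insert 8: L from 73 -> L from 63 -> L from 17

In-order: [8, 17, 26, 38, 63, 73, 88, 93]


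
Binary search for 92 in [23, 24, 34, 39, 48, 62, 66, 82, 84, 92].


Step 1: lo=0, hi=9, mid=4, val=48
Step 2: lo=5, hi=9, mid=7, val=82
Step 3: lo=8, hi=9, mid=8, val=84
Step 4: lo=9, hi=9, mid=9, val=92

Found at index 9


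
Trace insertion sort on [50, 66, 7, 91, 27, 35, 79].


Initial: [50, 66, 7, 91, 27, 35, 79]
Insert 66: [50, 66, 7, 91, 27, 35, 79]
Insert 7: [7, 50, 66, 91, 27, 35, 79]
Insert 91: [7, 50, 66, 91, 27, 35, 79]
Insert 27: [7, 27, 50, 66, 91, 35, 79]
Insert 35: [7, 27, 35, 50, 66, 91, 79]
Insert 79: [7, 27, 35, 50, 66, 79, 91]

Sorted: [7, 27, 35, 50, 66, 79, 91]


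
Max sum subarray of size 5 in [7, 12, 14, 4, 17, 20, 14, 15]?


[0:5]: 54
[1:6]: 67
[2:7]: 69
[3:8]: 70

Max: 70 at [3:8]


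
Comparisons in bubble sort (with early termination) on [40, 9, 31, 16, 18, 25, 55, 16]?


Algorithm: bubble sort (with early termination)
Input: [40, 9, 31, 16, 18, 25, 55, 16]
Sorted: [9, 16, 16, 18, 25, 31, 40, 55]

27


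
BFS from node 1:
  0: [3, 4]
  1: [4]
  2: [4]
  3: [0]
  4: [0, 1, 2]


Visit 1, enqueue [4]
Visit 4, enqueue [0, 2]
Visit 0, enqueue [3]
Visit 2, enqueue []
Visit 3, enqueue []

BFS order: [1, 4, 0, 2, 3]


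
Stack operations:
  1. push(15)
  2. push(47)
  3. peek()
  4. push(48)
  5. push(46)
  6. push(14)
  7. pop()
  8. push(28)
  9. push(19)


push(15) -> [15]
push(47) -> [15, 47]
peek()->47
push(48) -> [15, 47, 48]
push(46) -> [15, 47, 48, 46]
push(14) -> [15, 47, 48, 46, 14]
pop()->14, [15, 47, 48, 46]
push(28) -> [15, 47, 48, 46, 28]
push(19) -> [15, 47, 48, 46, 28, 19]

Final stack: [15, 47, 48, 46, 28, 19]


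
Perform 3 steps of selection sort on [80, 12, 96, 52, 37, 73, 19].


Initial: [80, 12, 96, 52, 37, 73, 19]
Step 1: min=12 at 1
  Swap: [12, 80, 96, 52, 37, 73, 19]
Step 2: min=19 at 6
  Swap: [12, 19, 96, 52, 37, 73, 80]
Step 3: min=37 at 4
  Swap: [12, 19, 37, 52, 96, 73, 80]

After 3 steps: [12, 19, 37, 52, 96, 73, 80]


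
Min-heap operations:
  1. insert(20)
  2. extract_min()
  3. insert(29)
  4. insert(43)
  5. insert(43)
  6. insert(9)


insert(20) -> [20]
extract_min()->20, []
insert(29) -> [29]
insert(43) -> [29, 43]
insert(43) -> [29, 43, 43]
insert(9) -> [9, 29, 43, 43]

Final heap: [9, 29, 43, 43]


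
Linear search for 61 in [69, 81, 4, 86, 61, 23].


i=0: 69!=61
i=1: 81!=61
i=2: 4!=61
i=3: 86!=61
i=4: 61==61 found!

Found at 4, 5 comps


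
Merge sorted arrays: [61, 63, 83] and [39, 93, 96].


Take 39 from B
Take 61 from A
Take 63 from A
Take 83 from A

Merged: [39, 61, 63, 83, 93, 96]


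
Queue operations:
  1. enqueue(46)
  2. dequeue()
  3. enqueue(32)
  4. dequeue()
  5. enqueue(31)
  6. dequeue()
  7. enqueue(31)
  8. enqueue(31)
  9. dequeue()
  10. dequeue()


enqueue(46) -> [46]
dequeue()->46, []
enqueue(32) -> [32]
dequeue()->32, []
enqueue(31) -> [31]
dequeue()->31, []
enqueue(31) -> [31]
enqueue(31) -> [31, 31]
dequeue()->31, [31]
dequeue()->31, []

Final queue: []


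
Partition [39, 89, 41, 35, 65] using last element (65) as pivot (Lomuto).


Pivot: 65
  39 <= 65: advance i (no swap)
  41 <= 65: swap -> [39, 41, 89, 35, 65]
  35 <= 65: swap -> [39, 41, 35, 89, 65]
Place pivot at 3: [39, 41, 35, 65, 89]

Partitioned: [39, 41, 35, 65, 89]


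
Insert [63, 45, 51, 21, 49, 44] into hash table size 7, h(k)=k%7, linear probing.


Insert 63: h=0 -> slot 0
Insert 45: h=3 -> slot 3
Insert 51: h=2 -> slot 2
Insert 21: h=0, 1 probes -> slot 1
Insert 49: h=0, 4 probes -> slot 4
Insert 44: h=2, 3 probes -> slot 5

Table: [63, 21, 51, 45, 49, 44, None]


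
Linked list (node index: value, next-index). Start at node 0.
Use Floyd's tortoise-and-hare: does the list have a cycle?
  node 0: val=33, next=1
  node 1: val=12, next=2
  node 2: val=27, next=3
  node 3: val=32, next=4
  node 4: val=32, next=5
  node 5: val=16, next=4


Floyd's tortoise (slow, +1) and hare (fast, +2):
  init: slow=0, fast=0
  step 1: slow=1, fast=2
  step 2: slow=2, fast=4
  step 3: slow=3, fast=4
  step 4: slow=4, fast=4
  slow == fast at node 4: cycle detected

Cycle: yes


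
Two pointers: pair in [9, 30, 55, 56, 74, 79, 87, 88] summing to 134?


lo=0(9)+hi=7(88)=97
lo=1(30)+hi=7(88)=118
lo=2(55)+hi=7(88)=143
lo=2(55)+hi=6(87)=142
lo=2(55)+hi=5(79)=134

Yes: 55+79=134


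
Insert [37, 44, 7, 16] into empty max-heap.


Insert 37: [37]
Insert 44: [44, 37]
Insert 7: [44, 37, 7]
Insert 16: [44, 37, 7, 16]

Final heap: [44, 37, 7, 16]


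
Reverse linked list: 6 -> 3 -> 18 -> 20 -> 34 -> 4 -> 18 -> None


Step 1: curr=6, set curr.next=prev(None) | reversed so far: 6
Step 2: curr=3, set curr.next=prev(6) | reversed so far: 3 -> 6
Step 3: curr=18, set curr.next=prev(3) | reversed so far: 18 -> 3 -> 6
Step 4: curr=20, set curr.next=prev(18) | reversed so far: 20 -> 18 -> 3 -> 6
Step 5: curr=34, set curr.next=prev(20) | reversed so far: 34 -> 20 -> 18 -> 3 -> 6
Step 6: curr=4, set curr.next=prev(34) | reversed so far: 4 -> 34 -> 20 -> 18 -> 3 -> 6
Step 7: curr=18, set curr.next=prev(4) | reversed so far: 18 -> 4 -> 34 -> 20 -> 18 -> 3 -> 6

18 -> 4 -> 34 -> 20 -> 18 -> 3 -> 6 -> None


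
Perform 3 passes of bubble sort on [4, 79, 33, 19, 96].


Initial: [4, 79, 33, 19, 96]
Pass 1: [4, 33, 19, 79, 96] (2 swaps)
Pass 2: [4, 19, 33, 79, 96] (1 swaps)
Pass 3: [4, 19, 33, 79, 96] (0 swaps)

After 3 passes: [4, 19, 33, 79, 96]


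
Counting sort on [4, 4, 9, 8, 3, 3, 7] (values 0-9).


Input: [4, 4, 9, 8, 3, 3, 7]
Counts: [0, 0, 0, 2, 2, 0, 0, 1, 1, 1]

Sorted: [3, 3, 4, 4, 7, 8, 9]


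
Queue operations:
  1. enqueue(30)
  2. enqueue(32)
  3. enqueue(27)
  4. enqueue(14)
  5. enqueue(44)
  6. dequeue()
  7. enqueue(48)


enqueue(30) -> [30]
enqueue(32) -> [30, 32]
enqueue(27) -> [30, 32, 27]
enqueue(14) -> [30, 32, 27, 14]
enqueue(44) -> [30, 32, 27, 14, 44]
dequeue()->30, [32, 27, 14, 44]
enqueue(48) -> [32, 27, 14, 44, 48]

Final queue: [32, 27, 14, 44, 48]


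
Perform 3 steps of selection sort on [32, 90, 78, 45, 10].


Initial: [32, 90, 78, 45, 10]
Step 1: min=10 at 4
  Swap: [10, 90, 78, 45, 32]
Step 2: min=32 at 4
  Swap: [10, 32, 78, 45, 90]
Step 3: min=45 at 3
  Swap: [10, 32, 45, 78, 90]

After 3 steps: [10, 32, 45, 78, 90]


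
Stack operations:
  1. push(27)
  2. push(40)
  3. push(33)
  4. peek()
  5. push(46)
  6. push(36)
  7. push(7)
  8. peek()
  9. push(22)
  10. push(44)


push(27) -> [27]
push(40) -> [27, 40]
push(33) -> [27, 40, 33]
peek()->33
push(46) -> [27, 40, 33, 46]
push(36) -> [27, 40, 33, 46, 36]
push(7) -> [27, 40, 33, 46, 36, 7]
peek()->7
push(22) -> [27, 40, 33, 46, 36, 7, 22]
push(44) -> [27, 40, 33, 46, 36, 7, 22, 44]

Final stack: [27, 40, 33, 46, 36, 7, 22, 44]


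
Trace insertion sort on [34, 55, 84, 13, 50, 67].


Initial: [34, 55, 84, 13, 50, 67]
Insert 55: [34, 55, 84, 13, 50, 67]
Insert 84: [34, 55, 84, 13, 50, 67]
Insert 13: [13, 34, 55, 84, 50, 67]
Insert 50: [13, 34, 50, 55, 84, 67]
Insert 67: [13, 34, 50, 55, 67, 84]

Sorted: [13, 34, 50, 55, 67, 84]


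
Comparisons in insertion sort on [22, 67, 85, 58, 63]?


Algorithm: insertion sort
Input: [22, 67, 85, 58, 63]
Sorted: [22, 58, 63, 67, 85]

8


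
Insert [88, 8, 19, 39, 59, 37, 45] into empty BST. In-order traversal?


Insert 88: root
Insert 8: L from 88
Insert 19: L from 88 -> R from 8
Insert 39: L from 88 -> R from 8 -> R from 19
Insert 59: L from 88 -> R from 8 -> R from 19 -> R from 39
Insert 37: L from 88 -> R from 8 -> R from 19 -> L from 39
Insert 45: L from 88 -> R from 8 -> R from 19 -> R from 39 -> L from 59

In-order: [8, 19, 37, 39, 45, 59, 88]


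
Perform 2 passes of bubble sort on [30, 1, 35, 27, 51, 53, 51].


Initial: [30, 1, 35, 27, 51, 53, 51]
Pass 1: [1, 30, 27, 35, 51, 51, 53] (3 swaps)
Pass 2: [1, 27, 30, 35, 51, 51, 53] (1 swaps)

After 2 passes: [1, 27, 30, 35, 51, 51, 53]


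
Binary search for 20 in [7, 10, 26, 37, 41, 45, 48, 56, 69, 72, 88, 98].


Step 1: lo=0, hi=11, mid=5, val=45
Step 2: lo=0, hi=4, mid=2, val=26
Step 3: lo=0, hi=1, mid=0, val=7
Step 4: lo=1, hi=1, mid=1, val=10

Not found


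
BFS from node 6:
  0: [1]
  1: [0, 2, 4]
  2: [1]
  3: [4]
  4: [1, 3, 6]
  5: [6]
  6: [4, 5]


Visit 6, enqueue [4, 5]
Visit 4, enqueue [1, 3]
Visit 5, enqueue []
Visit 1, enqueue [0, 2]
Visit 3, enqueue []
Visit 0, enqueue []
Visit 2, enqueue []

BFS order: [6, 4, 5, 1, 3, 0, 2]


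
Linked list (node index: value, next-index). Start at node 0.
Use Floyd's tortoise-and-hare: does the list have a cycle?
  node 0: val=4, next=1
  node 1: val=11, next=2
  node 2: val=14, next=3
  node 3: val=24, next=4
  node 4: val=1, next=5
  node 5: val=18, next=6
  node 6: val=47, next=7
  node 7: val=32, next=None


Floyd's tortoise (slow, +1) and hare (fast, +2):
  init: slow=0, fast=0
  step 1: slow=1, fast=2
  step 2: slow=2, fast=4
  step 3: slow=3, fast=6
  step 4: fast 6->7->None, no cycle

Cycle: no


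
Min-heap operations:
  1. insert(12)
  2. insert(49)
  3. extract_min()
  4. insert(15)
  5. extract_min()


insert(12) -> [12]
insert(49) -> [12, 49]
extract_min()->12, [49]
insert(15) -> [15, 49]
extract_min()->15, [49]

Final heap: [49]


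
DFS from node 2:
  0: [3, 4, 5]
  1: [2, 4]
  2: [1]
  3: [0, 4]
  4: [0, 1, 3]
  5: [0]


Visit 2, push [1]
Visit 1, push [4]
Visit 4, push [3, 0]
Visit 0, push [5, 3]
Visit 3, push []
Visit 5, push []

DFS order: [2, 1, 4, 0, 3, 5]


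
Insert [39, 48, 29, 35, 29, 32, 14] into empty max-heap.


Insert 39: [39]
Insert 48: [48, 39]
Insert 29: [48, 39, 29]
Insert 35: [48, 39, 29, 35]
Insert 29: [48, 39, 29, 35, 29]
Insert 32: [48, 39, 32, 35, 29, 29]
Insert 14: [48, 39, 32, 35, 29, 29, 14]

Final heap: [48, 39, 32, 35, 29, 29, 14]


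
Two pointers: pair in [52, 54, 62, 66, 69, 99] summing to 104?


lo=0(52)+hi=5(99)=151
lo=0(52)+hi=4(69)=121
lo=0(52)+hi=3(66)=118
lo=0(52)+hi=2(62)=114
lo=0(52)+hi=1(54)=106

No pair found


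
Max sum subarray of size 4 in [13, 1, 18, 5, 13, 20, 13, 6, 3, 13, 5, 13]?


[0:4]: 37
[1:5]: 37
[2:6]: 56
[3:7]: 51
[4:8]: 52
[5:9]: 42
[6:10]: 35
[7:11]: 27
[8:12]: 34

Max: 56 at [2:6]


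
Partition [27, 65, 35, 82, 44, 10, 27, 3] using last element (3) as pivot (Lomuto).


Pivot: 3
Place pivot at 0: [3, 65, 35, 82, 44, 10, 27, 27]

Partitioned: [3, 65, 35, 82, 44, 10, 27, 27]


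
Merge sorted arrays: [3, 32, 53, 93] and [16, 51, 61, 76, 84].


Take 3 from A
Take 16 from B
Take 32 from A
Take 51 from B
Take 53 from A
Take 61 from B
Take 76 from B
Take 84 from B

Merged: [3, 16, 32, 51, 53, 61, 76, 84, 93]


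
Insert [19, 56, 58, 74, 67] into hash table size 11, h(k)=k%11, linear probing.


Insert 19: h=8 -> slot 8
Insert 56: h=1 -> slot 1
Insert 58: h=3 -> slot 3
Insert 74: h=8, 1 probes -> slot 9
Insert 67: h=1, 1 probes -> slot 2

Table: [None, 56, 67, 58, None, None, None, None, 19, 74, None]


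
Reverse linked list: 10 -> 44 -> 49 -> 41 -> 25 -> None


Step 1: curr=10, set curr.next=prev(None) | reversed so far: 10
Step 2: curr=44, set curr.next=prev(10) | reversed so far: 44 -> 10
Step 3: curr=49, set curr.next=prev(44) | reversed so far: 49 -> 44 -> 10
Step 4: curr=41, set curr.next=prev(49) | reversed so far: 41 -> 49 -> 44 -> 10
Step 5: curr=25, set curr.next=prev(41) | reversed so far: 25 -> 41 -> 49 -> 44 -> 10

25 -> 41 -> 49 -> 44 -> 10 -> None


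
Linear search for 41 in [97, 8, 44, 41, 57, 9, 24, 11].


i=0: 97!=41
i=1: 8!=41
i=2: 44!=41
i=3: 41==41 found!

Found at 3, 4 comps


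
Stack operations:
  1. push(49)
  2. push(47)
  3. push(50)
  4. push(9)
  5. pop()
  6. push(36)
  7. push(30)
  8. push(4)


push(49) -> [49]
push(47) -> [49, 47]
push(50) -> [49, 47, 50]
push(9) -> [49, 47, 50, 9]
pop()->9, [49, 47, 50]
push(36) -> [49, 47, 50, 36]
push(30) -> [49, 47, 50, 36, 30]
push(4) -> [49, 47, 50, 36, 30, 4]

Final stack: [49, 47, 50, 36, 30, 4]


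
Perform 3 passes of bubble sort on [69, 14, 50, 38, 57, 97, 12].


Initial: [69, 14, 50, 38, 57, 97, 12]
Pass 1: [14, 50, 38, 57, 69, 12, 97] (5 swaps)
Pass 2: [14, 38, 50, 57, 12, 69, 97] (2 swaps)
Pass 3: [14, 38, 50, 12, 57, 69, 97] (1 swaps)

After 3 passes: [14, 38, 50, 12, 57, 69, 97]


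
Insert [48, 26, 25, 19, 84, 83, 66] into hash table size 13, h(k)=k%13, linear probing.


Insert 48: h=9 -> slot 9
Insert 26: h=0 -> slot 0
Insert 25: h=12 -> slot 12
Insert 19: h=6 -> slot 6
Insert 84: h=6, 1 probes -> slot 7
Insert 83: h=5 -> slot 5
Insert 66: h=1 -> slot 1

Table: [26, 66, None, None, None, 83, 19, 84, None, 48, None, None, 25]


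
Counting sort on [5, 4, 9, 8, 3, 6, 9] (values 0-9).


Input: [5, 4, 9, 8, 3, 6, 9]
Counts: [0, 0, 0, 1, 1, 1, 1, 0, 1, 2]

Sorted: [3, 4, 5, 6, 8, 9, 9]


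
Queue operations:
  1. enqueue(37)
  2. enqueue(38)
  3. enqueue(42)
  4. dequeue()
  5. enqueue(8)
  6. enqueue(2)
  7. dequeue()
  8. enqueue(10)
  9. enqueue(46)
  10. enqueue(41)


enqueue(37) -> [37]
enqueue(38) -> [37, 38]
enqueue(42) -> [37, 38, 42]
dequeue()->37, [38, 42]
enqueue(8) -> [38, 42, 8]
enqueue(2) -> [38, 42, 8, 2]
dequeue()->38, [42, 8, 2]
enqueue(10) -> [42, 8, 2, 10]
enqueue(46) -> [42, 8, 2, 10, 46]
enqueue(41) -> [42, 8, 2, 10, 46, 41]

Final queue: [42, 8, 2, 10, 46, 41]


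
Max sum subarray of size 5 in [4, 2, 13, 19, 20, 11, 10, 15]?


[0:5]: 58
[1:6]: 65
[2:7]: 73
[3:8]: 75

Max: 75 at [3:8]


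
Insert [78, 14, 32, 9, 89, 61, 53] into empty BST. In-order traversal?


Insert 78: root
Insert 14: L from 78
Insert 32: L from 78 -> R from 14
Insert 9: L from 78 -> L from 14
Insert 89: R from 78
Insert 61: L from 78 -> R from 14 -> R from 32
Insert 53: L from 78 -> R from 14 -> R from 32 -> L from 61

In-order: [9, 14, 32, 53, 61, 78, 89]


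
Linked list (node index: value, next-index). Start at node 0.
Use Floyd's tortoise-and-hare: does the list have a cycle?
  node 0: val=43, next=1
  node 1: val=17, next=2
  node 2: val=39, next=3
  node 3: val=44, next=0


Floyd's tortoise (slow, +1) and hare (fast, +2):
  init: slow=0, fast=0
  step 1: slow=1, fast=2
  step 2: slow=2, fast=0
  step 3: slow=3, fast=2
  step 4: slow=0, fast=0
  slow == fast at node 0: cycle detected

Cycle: yes


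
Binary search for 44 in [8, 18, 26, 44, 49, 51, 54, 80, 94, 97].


Step 1: lo=0, hi=9, mid=4, val=49
Step 2: lo=0, hi=3, mid=1, val=18
Step 3: lo=2, hi=3, mid=2, val=26
Step 4: lo=3, hi=3, mid=3, val=44

Found at index 3


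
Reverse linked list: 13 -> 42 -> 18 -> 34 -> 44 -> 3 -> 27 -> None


Step 1: curr=13, set curr.next=prev(None) | reversed so far: 13
Step 2: curr=42, set curr.next=prev(13) | reversed so far: 42 -> 13
Step 3: curr=18, set curr.next=prev(42) | reversed so far: 18 -> 42 -> 13
Step 4: curr=34, set curr.next=prev(18) | reversed so far: 34 -> 18 -> 42 -> 13
Step 5: curr=44, set curr.next=prev(34) | reversed so far: 44 -> 34 -> 18 -> 42 -> 13
Step 6: curr=3, set curr.next=prev(44) | reversed so far: 3 -> 44 -> 34 -> 18 -> 42 -> 13
Step 7: curr=27, set curr.next=prev(3) | reversed so far: 27 -> 3 -> 44 -> 34 -> 18 -> 42 -> 13

27 -> 3 -> 44 -> 34 -> 18 -> 42 -> 13 -> None


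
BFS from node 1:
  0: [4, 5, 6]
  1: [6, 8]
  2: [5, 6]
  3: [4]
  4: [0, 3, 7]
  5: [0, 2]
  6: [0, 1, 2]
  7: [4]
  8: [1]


Visit 1, enqueue [6, 8]
Visit 6, enqueue [0, 2]
Visit 8, enqueue []
Visit 0, enqueue [4, 5]
Visit 2, enqueue []
Visit 4, enqueue [3, 7]
Visit 5, enqueue []
Visit 3, enqueue []
Visit 7, enqueue []

BFS order: [1, 6, 8, 0, 2, 4, 5, 3, 7]


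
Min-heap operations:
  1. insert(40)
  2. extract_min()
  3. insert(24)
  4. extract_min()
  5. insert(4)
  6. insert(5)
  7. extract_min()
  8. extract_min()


insert(40) -> [40]
extract_min()->40, []
insert(24) -> [24]
extract_min()->24, []
insert(4) -> [4]
insert(5) -> [4, 5]
extract_min()->4, [5]
extract_min()->5, []

Final heap: []


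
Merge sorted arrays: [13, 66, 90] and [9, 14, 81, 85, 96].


Take 9 from B
Take 13 from A
Take 14 from B
Take 66 from A
Take 81 from B
Take 85 from B
Take 90 from A

Merged: [9, 13, 14, 66, 81, 85, 90, 96]


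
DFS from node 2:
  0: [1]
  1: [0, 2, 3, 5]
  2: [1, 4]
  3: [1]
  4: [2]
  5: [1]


Visit 2, push [4, 1]
Visit 1, push [5, 3, 0]
Visit 0, push []
Visit 3, push []
Visit 5, push []
Visit 4, push []

DFS order: [2, 1, 0, 3, 5, 4]


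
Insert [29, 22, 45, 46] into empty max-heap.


Insert 29: [29]
Insert 22: [29, 22]
Insert 45: [45, 22, 29]
Insert 46: [46, 45, 29, 22]

Final heap: [46, 45, 29, 22]


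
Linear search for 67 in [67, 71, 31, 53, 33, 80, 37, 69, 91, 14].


i=0: 67==67 found!

Found at 0, 1 comps


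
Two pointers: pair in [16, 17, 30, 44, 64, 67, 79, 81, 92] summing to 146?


lo=0(16)+hi=8(92)=108
lo=1(17)+hi=8(92)=109
lo=2(30)+hi=8(92)=122
lo=3(44)+hi=8(92)=136
lo=4(64)+hi=8(92)=156
lo=4(64)+hi=7(81)=145
lo=5(67)+hi=7(81)=148
lo=5(67)+hi=6(79)=146

Yes: 67+79=146


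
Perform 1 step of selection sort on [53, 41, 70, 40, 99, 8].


Initial: [53, 41, 70, 40, 99, 8]
Step 1: min=8 at 5
  Swap: [8, 41, 70, 40, 99, 53]

After 1 step: [8, 41, 70, 40, 99, 53]


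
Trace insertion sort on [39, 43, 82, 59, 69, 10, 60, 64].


Initial: [39, 43, 82, 59, 69, 10, 60, 64]
Insert 43: [39, 43, 82, 59, 69, 10, 60, 64]
Insert 82: [39, 43, 82, 59, 69, 10, 60, 64]
Insert 59: [39, 43, 59, 82, 69, 10, 60, 64]
Insert 69: [39, 43, 59, 69, 82, 10, 60, 64]
Insert 10: [10, 39, 43, 59, 69, 82, 60, 64]
Insert 60: [10, 39, 43, 59, 60, 69, 82, 64]
Insert 64: [10, 39, 43, 59, 60, 64, 69, 82]

Sorted: [10, 39, 43, 59, 60, 64, 69, 82]


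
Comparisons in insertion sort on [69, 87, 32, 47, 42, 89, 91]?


Algorithm: insertion sort
Input: [69, 87, 32, 47, 42, 89, 91]
Sorted: [32, 42, 47, 69, 87, 89, 91]

12


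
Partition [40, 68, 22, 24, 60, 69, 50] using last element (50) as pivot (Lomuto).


Pivot: 50
  40 <= 50: advance i (no swap)
  22 <= 50: swap -> [40, 22, 68, 24, 60, 69, 50]
  24 <= 50: swap -> [40, 22, 24, 68, 60, 69, 50]
Place pivot at 3: [40, 22, 24, 50, 60, 69, 68]

Partitioned: [40, 22, 24, 50, 60, 69, 68]


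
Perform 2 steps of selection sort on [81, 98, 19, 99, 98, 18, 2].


Initial: [81, 98, 19, 99, 98, 18, 2]
Step 1: min=2 at 6
  Swap: [2, 98, 19, 99, 98, 18, 81]
Step 2: min=18 at 5
  Swap: [2, 18, 19, 99, 98, 98, 81]

After 2 steps: [2, 18, 19, 99, 98, 98, 81]


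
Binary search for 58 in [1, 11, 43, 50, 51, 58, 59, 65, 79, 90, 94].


Step 1: lo=0, hi=10, mid=5, val=58

Found at index 5


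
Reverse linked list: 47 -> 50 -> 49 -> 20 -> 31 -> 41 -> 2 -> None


Step 1: curr=47, set curr.next=prev(None) | reversed so far: 47
Step 2: curr=50, set curr.next=prev(47) | reversed so far: 50 -> 47
Step 3: curr=49, set curr.next=prev(50) | reversed so far: 49 -> 50 -> 47
Step 4: curr=20, set curr.next=prev(49) | reversed so far: 20 -> 49 -> 50 -> 47
Step 5: curr=31, set curr.next=prev(20) | reversed so far: 31 -> 20 -> 49 -> 50 -> 47
Step 6: curr=41, set curr.next=prev(31) | reversed so far: 41 -> 31 -> 20 -> 49 -> 50 -> 47
Step 7: curr=2, set curr.next=prev(41) | reversed so far: 2 -> 41 -> 31 -> 20 -> 49 -> 50 -> 47

2 -> 41 -> 31 -> 20 -> 49 -> 50 -> 47 -> None


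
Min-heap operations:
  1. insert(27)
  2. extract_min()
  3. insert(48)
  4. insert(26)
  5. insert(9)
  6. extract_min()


insert(27) -> [27]
extract_min()->27, []
insert(48) -> [48]
insert(26) -> [26, 48]
insert(9) -> [9, 48, 26]
extract_min()->9, [26, 48]

Final heap: [26, 48]


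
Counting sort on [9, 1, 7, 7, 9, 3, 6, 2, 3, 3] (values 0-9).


Input: [9, 1, 7, 7, 9, 3, 6, 2, 3, 3]
Counts: [0, 1, 1, 3, 0, 0, 1, 2, 0, 2]

Sorted: [1, 2, 3, 3, 3, 6, 7, 7, 9, 9]


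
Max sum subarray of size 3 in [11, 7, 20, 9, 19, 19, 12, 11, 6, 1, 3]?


[0:3]: 38
[1:4]: 36
[2:5]: 48
[3:6]: 47
[4:7]: 50
[5:8]: 42
[6:9]: 29
[7:10]: 18
[8:11]: 10

Max: 50 at [4:7]


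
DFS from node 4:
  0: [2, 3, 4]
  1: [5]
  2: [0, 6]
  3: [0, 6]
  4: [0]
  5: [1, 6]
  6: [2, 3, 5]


Visit 4, push [0]
Visit 0, push [3, 2]
Visit 2, push [6]
Visit 6, push [5, 3]
Visit 3, push []
Visit 5, push [1]
Visit 1, push []

DFS order: [4, 0, 2, 6, 3, 5, 1]


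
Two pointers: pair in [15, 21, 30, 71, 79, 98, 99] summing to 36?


lo=0(15)+hi=6(99)=114
lo=0(15)+hi=5(98)=113
lo=0(15)+hi=4(79)=94
lo=0(15)+hi=3(71)=86
lo=0(15)+hi=2(30)=45
lo=0(15)+hi=1(21)=36

Yes: 15+21=36


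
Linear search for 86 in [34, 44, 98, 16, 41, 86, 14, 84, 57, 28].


i=0: 34!=86
i=1: 44!=86
i=2: 98!=86
i=3: 16!=86
i=4: 41!=86
i=5: 86==86 found!

Found at 5, 6 comps


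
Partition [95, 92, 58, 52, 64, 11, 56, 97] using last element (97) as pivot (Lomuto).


Pivot: 97
  95 <= 97: advance i (no swap)
  92 <= 97: advance i (no swap)
  58 <= 97: advance i (no swap)
  52 <= 97: advance i (no swap)
  64 <= 97: advance i (no swap)
  11 <= 97: advance i (no swap)
  56 <= 97: advance i (no swap)
Place pivot at 7: [95, 92, 58, 52, 64, 11, 56, 97]

Partitioned: [95, 92, 58, 52, 64, 11, 56, 97]


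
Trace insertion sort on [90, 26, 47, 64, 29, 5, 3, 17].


Initial: [90, 26, 47, 64, 29, 5, 3, 17]
Insert 26: [26, 90, 47, 64, 29, 5, 3, 17]
Insert 47: [26, 47, 90, 64, 29, 5, 3, 17]
Insert 64: [26, 47, 64, 90, 29, 5, 3, 17]
Insert 29: [26, 29, 47, 64, 90, 5, 3, 17]
Insert 5: [5, 26, 29, 47, 64, 90, 3, 17]
Insert 3: [3, 5, 26, 29, 47, 64, 90, 17]
Insert 17: [3, 5, 17, 26, 29, 47, 64, 90]

Sorted: [3, 5, 17, 26, 29, 47, 64, 90]


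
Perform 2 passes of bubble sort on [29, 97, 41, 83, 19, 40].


Initial: [29, 97, 41, 83, 19, 40]
Pass 1: [29, 41, 83, 19, 40, 97] (4 swaps)
Pass 2: [29, 41, 19, 40, 83, 97] (2 swaps)

After 2 passes: [29, 41, 19, 40, 83, 97]
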